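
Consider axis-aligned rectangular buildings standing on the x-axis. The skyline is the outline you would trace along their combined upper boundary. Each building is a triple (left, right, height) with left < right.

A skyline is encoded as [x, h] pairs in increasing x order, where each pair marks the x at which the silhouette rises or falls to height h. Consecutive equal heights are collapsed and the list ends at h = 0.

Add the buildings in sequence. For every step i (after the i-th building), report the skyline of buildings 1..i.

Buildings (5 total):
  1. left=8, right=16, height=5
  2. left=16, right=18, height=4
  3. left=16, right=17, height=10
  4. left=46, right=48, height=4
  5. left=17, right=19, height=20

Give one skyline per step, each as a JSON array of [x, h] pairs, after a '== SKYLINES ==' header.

== SKYLINES ==
[[8,5],[16,0]]
[[8,5],[16,4],[18,0]]
[[8,5],[16,10],[17,4],[18,0]]
[[8,5],[16,10],[17,4],[18,0],[46,4],[48,0]]
[[8,5],[16,10],[17,20],[19,0],[46,4],[48,0]]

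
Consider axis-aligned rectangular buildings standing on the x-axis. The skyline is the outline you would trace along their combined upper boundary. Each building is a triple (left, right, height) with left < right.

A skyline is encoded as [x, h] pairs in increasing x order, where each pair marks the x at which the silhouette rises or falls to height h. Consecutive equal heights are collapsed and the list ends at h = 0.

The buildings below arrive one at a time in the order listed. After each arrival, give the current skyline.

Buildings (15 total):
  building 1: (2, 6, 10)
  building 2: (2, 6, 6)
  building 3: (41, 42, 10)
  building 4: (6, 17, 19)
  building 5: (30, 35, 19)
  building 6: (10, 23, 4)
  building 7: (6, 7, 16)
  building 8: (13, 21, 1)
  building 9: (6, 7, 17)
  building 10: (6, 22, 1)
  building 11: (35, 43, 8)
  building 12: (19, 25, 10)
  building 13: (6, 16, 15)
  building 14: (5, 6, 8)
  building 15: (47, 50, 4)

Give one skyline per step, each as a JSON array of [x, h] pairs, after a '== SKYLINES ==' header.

== SKYLINES ==
[[2,10],[6,0]]
[[2,10],[6,0]]
[[2,10],[6,0],[41,10],[42,0]]
[[2,10],[6,19],[17,0],[41,10],[42,0]]
[[2,10],[6,19],[17,0],[30,19],[35,0],[41,10],[42,0]]
[[2,10],[6,19],[17,4],[23,0],[30,19],[35,0],[41,10],[42,0]]
[[2,10],[6,19],[17,4],[23,0],[30,19],[35,0],[41,10],[42,0]]
[[2,10],[6,19],[17,4],[23,0],[30,19],[35,0],[41,10],[42,0]]
[[2,10],[6,19],[17,4],[23,0],[30,19],[35,0],[41,10],[42,0]]
[[2,10],[6,19],[17,4],[23,0],[30,19],[35,0],[41,10],[42,0]]
[[2,10],[6,19],[17,4],[23,0],[30,19],[35,8],[41,10],[42,8],[43,0]]
[[2,10],[6,19],[17,4],[19,10],[25,0],[30,19],[35,8],[41,10],[42,8],[43,0]]
[[2,10],[6,19],[17,4],[19,10],[25,0],[30,19],[35,8],[41,10],[42,8],[43,0]]
[[2,10],[6,19],[17,4],[19,10],[25,0],[30,19],[35,8],[41,10],[42,8],[43,0]]
[[2,10],[6,19],[17,4],[19,10],[25,0],[30,19],[35,8],[41,10],[42,8],[43,0],[47,4],[50,0]]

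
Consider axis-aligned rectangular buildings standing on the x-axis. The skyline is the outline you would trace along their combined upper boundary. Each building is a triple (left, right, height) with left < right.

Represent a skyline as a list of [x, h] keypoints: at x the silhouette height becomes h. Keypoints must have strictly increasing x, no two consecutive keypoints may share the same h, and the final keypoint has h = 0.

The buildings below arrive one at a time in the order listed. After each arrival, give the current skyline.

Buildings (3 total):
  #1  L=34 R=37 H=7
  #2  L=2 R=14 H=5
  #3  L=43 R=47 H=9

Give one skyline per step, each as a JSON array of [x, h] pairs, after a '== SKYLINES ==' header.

== SKYLINES ==
[[34,7],[37,0]]
[[2,5],[14,0],[34,7],[37,0]]
[[2,5],[14,0],[34,7],[37,0],[43,9],[47,0]]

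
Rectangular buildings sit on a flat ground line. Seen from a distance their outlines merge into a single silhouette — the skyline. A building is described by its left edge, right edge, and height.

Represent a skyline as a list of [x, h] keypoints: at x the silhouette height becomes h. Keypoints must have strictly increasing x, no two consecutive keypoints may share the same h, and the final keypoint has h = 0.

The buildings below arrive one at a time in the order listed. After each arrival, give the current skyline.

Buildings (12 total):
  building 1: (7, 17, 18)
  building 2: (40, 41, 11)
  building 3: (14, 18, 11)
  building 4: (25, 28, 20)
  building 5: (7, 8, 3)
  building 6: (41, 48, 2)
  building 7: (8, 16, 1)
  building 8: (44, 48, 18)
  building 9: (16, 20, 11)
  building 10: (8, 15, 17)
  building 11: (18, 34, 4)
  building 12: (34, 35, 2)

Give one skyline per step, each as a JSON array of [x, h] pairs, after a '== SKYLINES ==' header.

== SKYLINES ==
[[7,18],[17,0]]
[[7,18],[17,0],[40,11],[41,0]]
[[7,18],[17,11],[18,0],[40,11],[41,0]]
[[7,18],[17,11],[18,0],[25,20],[28,0],[40,11],[41,0]]
[[7,18],[17,11],[18,0],[25,20],[28,0],[40,11],[41,0]]
[[7,18],[17,11],[18,0],[25,20],[28,0],[40,11],[41,2],[48,0]]
[[7,18],[17,11],[18,0],[25,20],[28,0],[40,11],[41,2],[48,0]]
[[7,18],[17,11],[18,0],[25,20],[28,0],[40,11],[41,2],[44,18],[48,0]]
[[7,18],[17,11],[20,0],[25,20],[28,0],[40,11],[41,2],[44,18],[48,0]]
[[7,18],[17,11],[20,0],[25,20],[28,0],[40,11],[41,2],[44,18],[48,0]]
[[7,18],[17,11],[20,4],[25,20],[28,4],[34,0],[40,11],[41,2],[44,18],[48,0]]
[[7,18],[17,11],[20,4],[25,20],[28,4],[34,2],[35,0],[40,11],[41,2],[44,18],[48,0]]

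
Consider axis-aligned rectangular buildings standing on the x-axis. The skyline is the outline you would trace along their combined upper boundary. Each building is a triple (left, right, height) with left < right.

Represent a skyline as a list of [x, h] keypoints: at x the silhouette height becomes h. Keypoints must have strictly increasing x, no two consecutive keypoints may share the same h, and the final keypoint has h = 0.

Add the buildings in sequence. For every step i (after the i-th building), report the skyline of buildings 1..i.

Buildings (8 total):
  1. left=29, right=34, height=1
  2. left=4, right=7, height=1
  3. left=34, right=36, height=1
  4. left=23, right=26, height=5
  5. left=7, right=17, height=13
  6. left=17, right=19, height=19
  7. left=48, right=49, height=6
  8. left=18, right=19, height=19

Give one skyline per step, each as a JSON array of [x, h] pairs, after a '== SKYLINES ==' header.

== SKYLINES ==
[[29,1],[34,0]]
[[4,1],[7,0],[29,1],[34,0]]
[[4,1],[7,0],[29,1],[36,0]]
[[4,1],[7,0],[23,5],[26,0],[29,1],[36,0]]
[[4,1],[7,13],[17,0],[23,5],[26,0],[29,1],[36,0]]
[[4,1],[7,13],[17,19],[19,0],[23,5],[26,0],[29,1],[36,0]]
[[4,1],[7,13],[17,19],[19,0],[23,5],[26,0],[29,1],[36,0],[48,6],[49,0]]
[[4,1],[7,13],[17,19],[19,0],[23,5],[26,0],[29,1],[36,0],[48,6],[49,0]]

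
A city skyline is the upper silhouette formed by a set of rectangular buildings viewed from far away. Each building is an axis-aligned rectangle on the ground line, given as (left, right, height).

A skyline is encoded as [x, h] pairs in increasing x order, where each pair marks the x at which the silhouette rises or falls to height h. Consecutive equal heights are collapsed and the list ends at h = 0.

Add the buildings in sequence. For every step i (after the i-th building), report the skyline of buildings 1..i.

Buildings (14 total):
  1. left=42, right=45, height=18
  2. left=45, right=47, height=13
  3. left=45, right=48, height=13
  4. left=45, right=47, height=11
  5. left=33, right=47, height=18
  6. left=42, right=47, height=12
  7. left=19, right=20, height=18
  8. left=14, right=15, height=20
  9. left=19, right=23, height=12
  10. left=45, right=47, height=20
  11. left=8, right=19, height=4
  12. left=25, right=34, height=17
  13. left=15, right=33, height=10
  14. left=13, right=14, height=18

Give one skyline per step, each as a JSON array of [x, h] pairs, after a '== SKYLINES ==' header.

== SKYLINES ==
[[42,18],[45,0]]
[[42,18],[45,13],[47,0]]
[[42,18],[45,13],[48,0]]
[[42,18],[45,13],[48,0]]
[[33,18],[47,13],[48,0]]
[[33,18],[47,13],[48,0]]
[[19,18],[20,0],[33,18],[47,13],[48,0]]
[[14,20],[15,0],[19,18],[20,0],[33,18],[47,13],[48,0]]
[[14,20],[15,0],[19,18],[20,12],[23,0],[33,18],[47,13],[48,0]]
[[14,20],[15,0],[19,18],[20,12],[23,0],[33,18],[45,20],[47,13],[48,0]]
[[8,4],[14,20],[15,4],[19,18],[20,12],[23,0],[33,18],[45,20],[47,13],[48,0]]
[[8,4],[14,20],[15,4],[19,18],[20,12],[23,0],[25,17],[33,18],[45,20],[47,13],[48,0]]
[[8,4],[14,20],[15,10],[19,18],[20,12],[23,10],[25,17],[33,18],[45,20],[47,13],[48,0]]
[[8,4],[13,18],[14,20],[15,10],[19,18],[20,12],[23,10],[25,17],[33,18],[45,20],[47,13],[48,0]]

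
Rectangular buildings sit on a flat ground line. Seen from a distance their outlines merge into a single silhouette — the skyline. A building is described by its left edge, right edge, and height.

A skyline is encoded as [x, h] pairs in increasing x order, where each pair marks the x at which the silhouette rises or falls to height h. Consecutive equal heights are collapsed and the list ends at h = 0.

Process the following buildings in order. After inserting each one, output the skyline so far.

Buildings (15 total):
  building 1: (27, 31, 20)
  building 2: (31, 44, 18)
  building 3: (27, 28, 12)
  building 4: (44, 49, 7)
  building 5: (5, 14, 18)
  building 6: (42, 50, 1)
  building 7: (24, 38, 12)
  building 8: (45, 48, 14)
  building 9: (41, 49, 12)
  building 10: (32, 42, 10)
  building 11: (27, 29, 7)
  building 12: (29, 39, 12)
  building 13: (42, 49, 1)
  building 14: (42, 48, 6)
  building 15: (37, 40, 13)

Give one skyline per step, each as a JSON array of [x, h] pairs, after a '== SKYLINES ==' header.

== SKYLINES ==
[[27,20],[31,0]]
[[27,20],[31,18],[44,0]]
[[27,20],[31,18],[44,0]]
[[27,20],[31,18],[44,7],[49,0]]
[[5,18],[14,0],[27,20],[31,18],[44,7],[49,0]]
[[5,18],[14,0],[27,20],[31,18],[44,7],[49,1],[50,0]]
[[5,18],[14,0],[24,12],[27,20],[31,18],[44,7],[49,1],[50,0]]
[[5,18],[14,0],[24,12],[27,20],[31,18],[44,7],[45,14],[48,7],[49,1],[50,0]]
[[5,18],[14,0],[24,12],[27,20],[31,18],[44,12],[45,14],[48,12],[49,1],[50,0]]
[[5,18],[14,0],[24,12],[27,20],[31,18],[44,12],[45,14],[48,12],[49,1],[50,0]]
[[5,18],[14,0],[24,12],[27,20],[31,18],[44,12],[45,14],[48,12],[49,1],[50,0]]
[[5,18],[14,0],[24,12],[27,20],[31,18],[44,12],[45,14],[48,12],[49,1],[50,0]]
[[5,18],[14,0],[24,12],[27,20],[31,18],[44,12],[45,14],[48,12],[49,1],[50,0]]
[[5,18],[14,0],[24,12],[27,20],[31,18],[44,12],[45,14],[48,12],[49,1],[50,0]]
[[5,18],[14,0],[24,12],[27,20],[31,18],[44,12],[45,14],[48,12],[49,1],[50,0]]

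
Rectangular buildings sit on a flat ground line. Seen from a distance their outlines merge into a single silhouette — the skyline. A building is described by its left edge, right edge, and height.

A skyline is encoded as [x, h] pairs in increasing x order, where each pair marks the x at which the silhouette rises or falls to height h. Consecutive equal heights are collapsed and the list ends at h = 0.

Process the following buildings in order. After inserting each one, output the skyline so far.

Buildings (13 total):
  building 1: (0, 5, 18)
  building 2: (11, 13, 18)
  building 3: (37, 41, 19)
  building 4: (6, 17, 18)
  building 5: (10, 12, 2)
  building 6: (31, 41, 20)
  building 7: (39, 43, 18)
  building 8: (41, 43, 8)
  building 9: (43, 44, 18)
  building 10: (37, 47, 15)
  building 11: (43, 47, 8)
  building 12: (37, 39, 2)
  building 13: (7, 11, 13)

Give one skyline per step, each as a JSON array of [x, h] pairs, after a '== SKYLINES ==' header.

== SKYLINES ==
[[0,18],[5,0]]
[[0,18],[5,0],[11,18],[13,0]]
[[0,18],[5,0],[11,18],[13,0],[37,19],[41,0]]
[[0,18],[5,0],[6,18],[17,0],[37,19],[41,0]]
[[0,18],[5,0],[6,18],[17,0],[37,19],[41,0]]
[[0,18],[5,0],[6,18],[17,0],[31,20],[41,0]]
[[0,18],[5,0],[6,18],[17,0],[31,20],[41,18],[43,0]]
[[0,18],[5,0],[6,18],[17,0],[31,20],[41,18],[43,0]]
[[0,18],[5,0],[6,18],[17,0],[31,20],[41,18],[44,0]]
[[0,18],[5,0],[6,18],[17,0],[31,20],[41,18],[44,15],[47,0]]
[[0,18],[5,0],[6,18],[17,0],[31,20],[41,18],[44,15],[47,0]]
[[0,18],[5,0],[6,18],[17,0],[31,20],[41,18],[44,15],[47,0]]
[[0,18],[5,0],[6,18],[17,0],[31,20],[41,18],[44,15],[47,0]]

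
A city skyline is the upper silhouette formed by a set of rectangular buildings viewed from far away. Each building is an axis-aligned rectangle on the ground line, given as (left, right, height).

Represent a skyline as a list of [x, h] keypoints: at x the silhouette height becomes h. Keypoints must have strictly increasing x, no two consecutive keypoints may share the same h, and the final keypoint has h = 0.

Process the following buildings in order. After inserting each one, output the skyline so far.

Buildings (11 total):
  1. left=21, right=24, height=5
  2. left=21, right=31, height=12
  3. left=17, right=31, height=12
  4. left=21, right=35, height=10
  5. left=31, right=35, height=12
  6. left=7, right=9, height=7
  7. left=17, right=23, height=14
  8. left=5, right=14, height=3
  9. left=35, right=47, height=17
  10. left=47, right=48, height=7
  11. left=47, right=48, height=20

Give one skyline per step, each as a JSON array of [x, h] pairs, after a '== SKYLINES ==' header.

== SKYLINES ==
[[21,5],[24,0]]
[[21,12],[31,0]]
[[17,12],[31,0]]
[[17,12],[31,10],[35,0]]
[[17,12],[35,0]]
[[7,7],[9,0],[17,12],[35,0]]
[[7,7],[9,0],[17,14],[23,12],[35,0]]
[[5,3],[7,7],[9,3],[14,0],[17,14],[23,12],[35,0]]
[[5,3],[7,7],[9,3],[14,0],[17,14],[23,12],[35,17],[47,0]]
[[5,3],[7,7],[9,3],[14,0],[17,14],[23,12],[35,17],[47,7],[48,0]]
[[5,3],[7,7],[9,3],[14,0],[17,14],[23,12],[35,17],[47,20],[48,0]]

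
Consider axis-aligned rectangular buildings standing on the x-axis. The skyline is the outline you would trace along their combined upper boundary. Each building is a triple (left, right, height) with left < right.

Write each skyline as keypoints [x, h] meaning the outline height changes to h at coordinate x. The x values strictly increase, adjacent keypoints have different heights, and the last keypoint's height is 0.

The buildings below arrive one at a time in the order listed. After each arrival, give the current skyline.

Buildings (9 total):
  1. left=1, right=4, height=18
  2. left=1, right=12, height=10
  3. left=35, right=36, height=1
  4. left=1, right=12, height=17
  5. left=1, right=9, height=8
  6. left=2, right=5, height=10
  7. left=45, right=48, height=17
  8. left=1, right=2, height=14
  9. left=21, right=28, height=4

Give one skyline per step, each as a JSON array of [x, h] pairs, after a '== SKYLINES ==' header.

== SKYLINES ==
[[1,18],[4,0]]
[[1,18],[4,10],[12,0]]
[[1,18],[4,10],[12,0],[35,1],[36,0]]
[[1,18],[4,17],[12,0],[35,1],[36,0]]
[[1,18],[4,17],[12,0],[35,1],[36,0]]
[[1,18],[4,17],[12,0],[35,1],[36,0]]
[[1,18],[4,17],[12,0],[35,1],[36,0],[45,17],[48,0]]
[[1,18],[4,17],[12,0],[35,1],[36,0],[45,17],[48,0]]
[[1,18],[4,17],[12,0],[21,4],[28,0],[35,1],[36,0],[45,17],[48,0]]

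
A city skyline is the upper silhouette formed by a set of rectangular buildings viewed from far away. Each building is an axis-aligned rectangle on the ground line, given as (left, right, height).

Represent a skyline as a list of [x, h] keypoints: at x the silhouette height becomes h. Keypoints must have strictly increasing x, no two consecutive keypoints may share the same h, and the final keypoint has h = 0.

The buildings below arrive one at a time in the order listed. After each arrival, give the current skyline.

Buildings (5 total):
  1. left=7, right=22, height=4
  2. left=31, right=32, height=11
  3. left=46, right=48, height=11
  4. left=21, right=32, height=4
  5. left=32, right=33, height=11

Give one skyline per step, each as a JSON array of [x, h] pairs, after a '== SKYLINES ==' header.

== SKYLINES ==
[[7,4],[22,0]]
[[7,4],[22,0],[31,11],[32,0]]
[[7,4],[22,0],[31,11],[32,0],[46,11],[48,0]]
[[7,4],[31,11],[32,0],[46,11],[48,0]]
[[7,4],[31,11],[33,0],[46,11],[48,0]]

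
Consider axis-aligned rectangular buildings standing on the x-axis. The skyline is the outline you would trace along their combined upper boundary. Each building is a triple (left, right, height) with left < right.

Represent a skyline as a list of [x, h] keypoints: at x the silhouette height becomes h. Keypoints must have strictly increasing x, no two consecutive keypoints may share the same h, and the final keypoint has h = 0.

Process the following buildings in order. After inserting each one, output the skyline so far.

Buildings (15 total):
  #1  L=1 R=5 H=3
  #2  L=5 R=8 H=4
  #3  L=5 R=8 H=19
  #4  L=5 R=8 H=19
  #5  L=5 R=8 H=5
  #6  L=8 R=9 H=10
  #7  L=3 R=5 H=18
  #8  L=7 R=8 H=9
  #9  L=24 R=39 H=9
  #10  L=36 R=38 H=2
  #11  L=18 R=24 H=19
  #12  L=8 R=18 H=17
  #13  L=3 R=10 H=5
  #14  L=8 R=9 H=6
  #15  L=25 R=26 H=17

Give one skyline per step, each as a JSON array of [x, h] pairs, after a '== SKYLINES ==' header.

== SKYLINES ==
[[1,3],[5,0]]
[[1,3],[5,4],[8,0]]
[[1,3],[5,19],[8,0]]
[[1,3],[5,19],[8,0]]
[[1,3],[5,19],[8,0]]
[[1,3],[5,19],[8,10],[9,0]]
[[1,3],[3,18],[5,19],[8,10],[9,0]]
[[1,3],[3,18],[5,19],[8,10],[9,0]]
[[1,3],[3,18],[5,19],[8,10],[9,0],[24,9],[39,0]]
[[1,3],[3,18],[5,19],[8,10],[9,0],[24,9],[39,0]]
[[1,3],[3,18],[5,19],[8,10],[9,0],[18,19],[24,9],[39,0]]
[[1,3],[3,18],[5,19],[8,17],[18,19],[24,9],[39,0]]
[[1,3],[3,18],[5,19],[8,17],[18,19],[24,9],[39,0]]
[[1,3],[3,18],[5,19],[8,17],[18,19],[24,9],[39,0]]
[[1,3],[3,18],[5,19],[8,17],[18,19],[24,9],[25,17],[26,9],[39,0]]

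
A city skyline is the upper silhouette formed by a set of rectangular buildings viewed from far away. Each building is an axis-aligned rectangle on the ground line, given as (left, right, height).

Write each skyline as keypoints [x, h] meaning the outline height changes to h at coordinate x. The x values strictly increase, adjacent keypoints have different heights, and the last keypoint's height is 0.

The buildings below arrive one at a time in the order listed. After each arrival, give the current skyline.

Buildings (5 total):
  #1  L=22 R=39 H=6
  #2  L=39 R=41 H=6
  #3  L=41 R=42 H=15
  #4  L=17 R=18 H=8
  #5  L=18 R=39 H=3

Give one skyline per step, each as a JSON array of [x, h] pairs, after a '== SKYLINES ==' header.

== SKYLINES ==
[[22,6],[39,0]]
[[22,6],[41,0]]
[[22,6],[41,15],[42,0]]
[[17,8],[18,0],[22,6],[41,15],[42,0]]
[[17,8],[18,3],[22,6],[41,15],[42,0]]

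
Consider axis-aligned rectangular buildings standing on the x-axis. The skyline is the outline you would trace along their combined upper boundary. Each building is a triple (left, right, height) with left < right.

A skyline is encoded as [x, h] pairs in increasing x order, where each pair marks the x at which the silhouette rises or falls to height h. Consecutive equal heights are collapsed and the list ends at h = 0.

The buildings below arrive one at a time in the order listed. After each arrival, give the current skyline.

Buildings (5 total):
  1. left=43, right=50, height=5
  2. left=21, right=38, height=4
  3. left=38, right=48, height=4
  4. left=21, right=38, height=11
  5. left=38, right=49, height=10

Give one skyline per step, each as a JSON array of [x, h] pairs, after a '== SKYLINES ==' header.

== SKYLINES ==
[[43,5],[50,0]]
[[21,4],[38,0],[43,5],[50,0]]
[[21,4],[43,5],[50,0]]
[[21,11],[38,4],[43,5],[50,0]]
[[21,11],[38,10],[49,5],[50,0]]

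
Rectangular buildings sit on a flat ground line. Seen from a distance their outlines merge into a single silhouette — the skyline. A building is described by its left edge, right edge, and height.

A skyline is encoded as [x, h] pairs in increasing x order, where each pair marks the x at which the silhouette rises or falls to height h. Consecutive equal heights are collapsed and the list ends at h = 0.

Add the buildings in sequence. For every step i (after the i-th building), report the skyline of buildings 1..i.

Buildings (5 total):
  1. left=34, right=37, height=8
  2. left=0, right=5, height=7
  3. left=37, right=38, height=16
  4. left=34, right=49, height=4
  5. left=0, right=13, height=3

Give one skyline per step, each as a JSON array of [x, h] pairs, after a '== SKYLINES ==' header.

== SKYLINES ==
[[34,8],[37,0]]
[[0,7],[5,0],[34,8],[37,0]]
[[0,7],[5,0],[34,8],[37,16],[38,0]]
[[0,7],[5,0],[34,8],[37,16],[38,4],[49,0]]
[[0,7],[5,3],[13,0],[34,8],[37,16],[38,4],[49,0]]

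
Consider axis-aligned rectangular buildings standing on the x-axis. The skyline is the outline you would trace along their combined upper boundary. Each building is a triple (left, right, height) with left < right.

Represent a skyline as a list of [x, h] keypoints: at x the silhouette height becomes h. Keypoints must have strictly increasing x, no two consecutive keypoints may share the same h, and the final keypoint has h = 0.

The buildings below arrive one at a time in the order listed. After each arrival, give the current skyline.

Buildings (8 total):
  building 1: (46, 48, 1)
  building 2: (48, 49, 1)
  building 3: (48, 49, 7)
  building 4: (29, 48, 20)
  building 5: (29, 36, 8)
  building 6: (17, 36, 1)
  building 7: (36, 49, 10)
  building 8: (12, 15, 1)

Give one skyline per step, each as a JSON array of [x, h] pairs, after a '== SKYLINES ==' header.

== SKYLINES ==
[[46,1],[48,0]]
[[46,1],[49,0]]
[[46,1],[48,7],[49,0]]
[[29,20],[48,7],[49,0]]
[[29,20],[48,7],[49,0]]
[[17,1],[29,20],[48,7],[49,0]]
[[17,1],[29,20],[48,10],[49,0]]
[[12,1],[15,0],[17,1],[29,20],[48,10],[49,0]]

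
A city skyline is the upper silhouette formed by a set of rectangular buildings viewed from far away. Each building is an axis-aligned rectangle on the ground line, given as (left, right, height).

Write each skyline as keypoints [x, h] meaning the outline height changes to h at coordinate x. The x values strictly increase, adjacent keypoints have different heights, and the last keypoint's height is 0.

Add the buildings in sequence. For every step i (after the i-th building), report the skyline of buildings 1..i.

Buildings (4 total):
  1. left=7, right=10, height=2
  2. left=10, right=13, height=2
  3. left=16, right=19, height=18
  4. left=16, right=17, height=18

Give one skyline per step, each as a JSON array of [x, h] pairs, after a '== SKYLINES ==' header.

== SKYLINES ==
[[7,2],[10,0]]
[[7,2],[13,0]]
[[7,2],[13,0],[16,18],[19,0]]
[[7,2],[13,0],[16,18],[19,0]]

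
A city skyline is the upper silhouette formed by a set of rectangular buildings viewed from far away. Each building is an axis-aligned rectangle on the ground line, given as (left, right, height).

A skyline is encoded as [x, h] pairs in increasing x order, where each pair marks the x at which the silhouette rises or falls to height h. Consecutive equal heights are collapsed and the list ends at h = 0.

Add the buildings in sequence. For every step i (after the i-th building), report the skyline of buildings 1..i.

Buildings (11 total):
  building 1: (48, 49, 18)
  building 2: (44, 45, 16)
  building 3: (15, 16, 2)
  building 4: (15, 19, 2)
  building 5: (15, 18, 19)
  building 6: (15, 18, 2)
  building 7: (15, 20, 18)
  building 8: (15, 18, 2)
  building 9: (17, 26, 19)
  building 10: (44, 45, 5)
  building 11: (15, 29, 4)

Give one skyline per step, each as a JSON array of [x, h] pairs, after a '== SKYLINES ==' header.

== SKYLINES ==
[[48,18],[49,0]]
[[44,16],[45,0],[48,18],[49,0]]
[[15,2],[16,0],[44,16],[45,0],[48,18],[49,0]]
[[15,2],[19,0],[44,16],[45,0],[48,18],[49,0]]
[[15,19],[18,2],[19,0],[44,16],[45,0],[48,18],[49,0]]
[[15,19],[18,2],[19,0],[44,16],[45,0],[48,18],[49,0]]
[[15,19],[18,18],[20,0],[44,16],[45,0],[48,18],[49,0]]
[[15,19],[18,18],[20,0],[44,16],[45,0],[48,18],[49,0]]
[[15,19],[26,0],[44,16],[45,0],[48,18],[49,0]]
[[15,19],[26,0],[44,16],[45,0],[48,18],[49,0]]
[[15,19],[26,4],[29,0],[44,16],[45,0],[48,18],[49,0]]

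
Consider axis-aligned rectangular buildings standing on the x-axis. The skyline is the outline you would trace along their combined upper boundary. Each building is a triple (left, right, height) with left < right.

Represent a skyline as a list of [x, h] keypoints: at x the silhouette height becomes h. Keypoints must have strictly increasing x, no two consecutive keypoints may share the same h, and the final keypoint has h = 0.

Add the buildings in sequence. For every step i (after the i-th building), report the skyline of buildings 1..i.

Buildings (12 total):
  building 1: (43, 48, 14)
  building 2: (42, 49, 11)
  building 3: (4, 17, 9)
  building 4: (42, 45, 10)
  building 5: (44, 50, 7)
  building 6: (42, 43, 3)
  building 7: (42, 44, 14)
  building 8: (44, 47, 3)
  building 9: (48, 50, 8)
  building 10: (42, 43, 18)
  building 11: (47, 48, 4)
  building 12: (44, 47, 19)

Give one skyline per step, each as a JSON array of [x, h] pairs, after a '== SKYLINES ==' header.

== SKYLINES ==
[[43,14],[48,0]]
[[42,11],[43,14],[48,11],[49,0]]
[[4,9],[17,0],[42,11],[43,14],[48,11],[49,0]]
[[4,9],[17,0],[42,11],[43,14],[48,11],[49,0]]
[[4,9],[17,0],[42,11],[43,14],[48,11],[49,7],[50,0]]
[[4,9],[17,0],[42,11],[43,14],[48,11],[49,7],[50,0]]
[[4,9],[17,0],[42,14],[48,11],[49,7],[50,0]]
[[4,9],[17,0],[42,14],[48,11],[49,7],[50,0]]
[[4,9],[17,0],[42,14],[48,11],[49,8],[50,0]]
[[4,9],[17,0],[42,18],[43,14],[48,11],[49,8],[50,0]]
[[4,9],[17,0],[42,18],[43,14],[48,11],[49,8],[50,0]]
[[4,9],[17,0],[42,18],[43,14],[44,19],[47,14],[48,11],[49,8],[50,0]]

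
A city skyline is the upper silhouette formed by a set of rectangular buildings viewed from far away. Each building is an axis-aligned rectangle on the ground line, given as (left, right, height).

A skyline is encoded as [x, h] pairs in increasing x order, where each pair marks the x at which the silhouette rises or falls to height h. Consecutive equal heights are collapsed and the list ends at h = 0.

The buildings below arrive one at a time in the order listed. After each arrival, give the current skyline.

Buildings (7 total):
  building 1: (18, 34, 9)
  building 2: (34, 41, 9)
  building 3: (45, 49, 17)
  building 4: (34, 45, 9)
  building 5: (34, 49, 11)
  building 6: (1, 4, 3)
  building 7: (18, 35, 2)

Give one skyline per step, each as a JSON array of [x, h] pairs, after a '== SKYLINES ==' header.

== SKYLINES ==
[[18,9],[34,0]]
[[18,9],[41,0]]
[[18,9],[41,0],[45,17],[49,0]]
[[18,9],[45,17],[49,0]]
[[18,9],[34,11],[45,17],[49,0]]
[[1,3],[4,0],[18,9],[34,11],[45,17],[49,0]]
[[1,3],[4,0],[18,9],[34,11],[45,17],[49,0]]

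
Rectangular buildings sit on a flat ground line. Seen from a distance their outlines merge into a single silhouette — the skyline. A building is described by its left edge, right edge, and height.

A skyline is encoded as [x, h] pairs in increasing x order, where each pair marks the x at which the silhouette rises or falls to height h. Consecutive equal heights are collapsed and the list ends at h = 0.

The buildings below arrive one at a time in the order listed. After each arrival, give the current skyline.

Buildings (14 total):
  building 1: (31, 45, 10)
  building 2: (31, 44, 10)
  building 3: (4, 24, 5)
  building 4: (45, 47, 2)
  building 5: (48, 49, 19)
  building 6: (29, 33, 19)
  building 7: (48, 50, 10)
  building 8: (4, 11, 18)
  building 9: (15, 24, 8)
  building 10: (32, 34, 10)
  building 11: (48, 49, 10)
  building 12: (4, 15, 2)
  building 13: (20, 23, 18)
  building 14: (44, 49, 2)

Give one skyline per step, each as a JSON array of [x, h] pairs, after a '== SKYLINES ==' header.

== SKYLINES ==
[[31,10],[45,0]]
[[31,10],[45,0]]
[[4,5],[24,0],[31,10],[45,0]]
[[4,5],[24,0],[31,10],[45,2],[47,0]]
[[4,5],[24,0],[31,10],[45,2],[47,0],[48,19],[49,0]]
[[4,5],[24,0],[29,19],[33,10],[45,2],[47,0],[48,19],[49,0]]
[[4,5],[24,0],[29,19],[33,10],[45,2],[47,0],[48,19],[49,10],[50,0]]
[[4,18],[11,5],[24,0],[29,19],[33,10],[45,2],[47,0],[48,19],[49,10],[50,0]]
[[4,18],[11,5],[15,8],[24,0],[29,19],[33,10],[45,2],[47,0],[48,19],[49,10],[50,0]]
[[4,18],[11,5],[15,8],[24,0],[29,19],[33,10],[45,2],[47,0],[48,19],[49,10],[50,0]]
[[4,18],[11,5],[15,8],[24,0],[29,19],[33,10],[45,2],[47,0],[48,19],[49,10],[50,0]]
[[4,18],[11,5],[15,8],[24,0],[29,19],[33,10],[45,2],[47,0],[48,19],[49,10],[50,0]]
[[4,18],[11,5],[15,8],[20,18],[23,8],[24,0],[29,19],[33,10],[45,2],[47,0],[48,19],[49,10],[50,0]]
[[4,18],[11,5],[15,8],[20,18],[23,8],[24,0],[29,19],[33,10],[45,2],[48,19],[49,10],[50,0]]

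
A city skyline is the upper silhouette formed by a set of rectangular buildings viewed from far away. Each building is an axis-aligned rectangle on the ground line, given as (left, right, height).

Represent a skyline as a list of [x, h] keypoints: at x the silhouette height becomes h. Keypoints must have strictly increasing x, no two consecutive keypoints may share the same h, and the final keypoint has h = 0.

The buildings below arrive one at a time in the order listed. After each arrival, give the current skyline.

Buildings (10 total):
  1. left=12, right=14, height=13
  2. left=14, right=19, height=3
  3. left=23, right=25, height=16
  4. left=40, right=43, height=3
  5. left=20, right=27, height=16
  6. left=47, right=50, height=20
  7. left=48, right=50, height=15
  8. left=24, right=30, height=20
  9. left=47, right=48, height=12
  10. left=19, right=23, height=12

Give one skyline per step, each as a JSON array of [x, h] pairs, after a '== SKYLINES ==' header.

== SKYLINES ==
[[12,13],[14,0]]
[[12,13],[14,3],[19,0]]
[[12,13],[14,3],[19,0],[23,16],[25,0]]
[[12,13],[14,3],[19,0],[23,16],[25,0],[40,3],[43,0]]
[[12,13],[14,3],[19,0],[20,16],[27,0],[40,3],[43,0]]
[[12,13],[14,3],[19,0],[20,16],[27,0],[40,3],[43,0],[47,20],[50,0]]
[[12,13],[14,3],[19,0],[20,16],[27,0],[40,3],[43,0],[47,20],[50,0]]
[[12,13],[14,3],[19,0],[20,16],[24,20],[30,0],[40,3],[43,0],[47,20],[50,0]]
[[12,13],[14,3],[19,0],[20,16],[24,20],[30,0],[40,3],[43,0],[47,20],[50,0]]
[[12,13],[14,3],[19,12],[20,16],[24,20],[30,0],[40,3],[43,0],[47,20],[50,0]]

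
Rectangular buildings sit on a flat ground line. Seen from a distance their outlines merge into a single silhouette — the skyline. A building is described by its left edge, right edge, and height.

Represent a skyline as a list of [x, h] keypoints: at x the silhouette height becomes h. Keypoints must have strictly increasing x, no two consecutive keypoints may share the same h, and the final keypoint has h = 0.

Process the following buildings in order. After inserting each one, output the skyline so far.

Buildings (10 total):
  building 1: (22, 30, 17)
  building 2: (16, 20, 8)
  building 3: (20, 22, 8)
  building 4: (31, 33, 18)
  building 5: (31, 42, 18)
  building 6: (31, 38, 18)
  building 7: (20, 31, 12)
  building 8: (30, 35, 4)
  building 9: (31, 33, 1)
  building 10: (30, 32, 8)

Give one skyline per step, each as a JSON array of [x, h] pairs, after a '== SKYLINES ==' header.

== SKYLINES ==
[[22,17],[30,0]]
[[16,8],[20,0],[22,17],[30,0]]
[[16,8],[22,17],[30,0]]
[[16,8],[22,17],[30,0],[31,18],[33,0]]
[[16,8],[22,17],[30,0],[31,18],[42,0]]
[[16,8],[22,17],[30,0],[31,18],[42,0]]
[[16,8],[20,12],[22,17],[30,12],[31,18],[42,0]]
[[16,8],[20,12],[22,17],[30,12],[31,18],[42,0]]
[[16,8],[20,12],[22,17],[30,12],[31,18],[42,0]]
[[16,8],[20,12],[22,17],[30,12],[31,18],[42,0]]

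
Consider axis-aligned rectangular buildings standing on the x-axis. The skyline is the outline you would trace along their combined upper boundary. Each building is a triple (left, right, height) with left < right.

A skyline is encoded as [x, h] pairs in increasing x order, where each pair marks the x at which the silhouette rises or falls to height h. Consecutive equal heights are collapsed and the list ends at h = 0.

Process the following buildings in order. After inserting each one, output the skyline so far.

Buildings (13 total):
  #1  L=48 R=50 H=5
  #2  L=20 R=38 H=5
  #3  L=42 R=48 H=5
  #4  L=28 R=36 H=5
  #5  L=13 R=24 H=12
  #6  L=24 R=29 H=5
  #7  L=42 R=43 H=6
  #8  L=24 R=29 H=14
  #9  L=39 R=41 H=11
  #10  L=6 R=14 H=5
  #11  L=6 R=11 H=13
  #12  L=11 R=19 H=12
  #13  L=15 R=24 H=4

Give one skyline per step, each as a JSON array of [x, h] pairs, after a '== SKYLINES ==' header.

== SKYLINES ==
[[48,5],[50,0]]
[[20,5],[38,0],[48,5],[50,0]]
[[20,5],[38,0],[42,5],[50,0]]
[[20,5],[38,0],[42,5],[50,0]]
[[13,12],[24,5],[38,0],[42,5],[50,0]]
[[13,12],[24,5],[38,0],[42,5],[50,0]]
[[13,12],[24,5],[38,0],[42,6],[43,5],[50,0]]
[[13,12],[24,14],[29,5],[38,0],[42,6],[43,5],[50,0]]
[[13,12],[24,14],[29,5],[38,0],[39,11],[41,0],[42,6],[43,5],[50,0]]
[[6,5],[13,12],[24,14],[29,5],[38,0],[39,11],[41,0],[42,6],[43,5],[50,0]]
[[6,13],[11,5],[13,12],[24,14],[29,5],[38,0],[39,11],[41,0],[42,6],[43,5],[50,0]]
[[6,13],[11,12],[24,14],[29,5],[38,0],[39,11],[41,0],[42,6],[43,5],[50,0]]
[[6,13],[11,12],[24,14],[29,5],[38,0],[39,11],[41,0],[42,6],[43,5],[50,0]]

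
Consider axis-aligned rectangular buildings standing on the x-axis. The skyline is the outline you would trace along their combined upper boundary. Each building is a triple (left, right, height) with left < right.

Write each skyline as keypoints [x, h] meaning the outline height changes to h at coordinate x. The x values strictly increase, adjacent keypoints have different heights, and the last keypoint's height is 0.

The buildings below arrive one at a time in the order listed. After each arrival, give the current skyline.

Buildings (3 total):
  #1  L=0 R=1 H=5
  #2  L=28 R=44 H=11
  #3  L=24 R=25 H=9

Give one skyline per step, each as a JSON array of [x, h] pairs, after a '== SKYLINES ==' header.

== SKYLINES ==
[[0,5],[1,0]]
[[0,5],[1,0],[28,11],[44,0]]
[[0,5],[1,0],[24,9],[25,0],[28,11],[44,0]]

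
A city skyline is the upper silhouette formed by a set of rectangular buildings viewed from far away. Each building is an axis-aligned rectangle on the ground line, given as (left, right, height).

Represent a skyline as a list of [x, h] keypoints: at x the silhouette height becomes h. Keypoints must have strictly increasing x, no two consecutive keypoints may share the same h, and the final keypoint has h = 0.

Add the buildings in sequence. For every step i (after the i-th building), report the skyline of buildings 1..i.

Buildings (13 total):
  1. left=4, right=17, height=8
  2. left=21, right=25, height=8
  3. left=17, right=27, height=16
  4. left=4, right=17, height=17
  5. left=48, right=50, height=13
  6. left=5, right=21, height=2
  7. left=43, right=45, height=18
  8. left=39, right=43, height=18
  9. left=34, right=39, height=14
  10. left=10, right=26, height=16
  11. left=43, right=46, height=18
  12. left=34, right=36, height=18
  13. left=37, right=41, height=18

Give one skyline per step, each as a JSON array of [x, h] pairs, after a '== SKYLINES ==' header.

== SKYLINES ==
[[4,8],[17,0]]
[[4,8],[17,0],[21,8],[25,0]]
[[4,8],[17,16],[27,0]]
[[4,17],[17,16],[27,0]]
[[4,17],[17,16],[27,0],[48,13],[50,0]]
[[4,17],[17,16],[27,0],[48,13],[50,0]]
[[4,17],[17,16],[27,0],[43,18],[45,0],[48,13],[50,0]]
[[4,17],[17,16],[27,0],[39,18],[45,0],[48,13],[50,0]]
[[4,17],[17,16],[27,0],[34,14],[39,18],[45,0],[48,13],[50,0]]
[[4,17],[17,16],[27,0],[34,14],[39,18],[45,0],[48,13],[50,0]]
[[4,17],[17,16],[27,0],[34,14],[39,18],[46,0],[48,13],[50,0]]
[[4,17],[17,16],[27,0],[34,18],[36,14],[39,18],[46,0],[48,13],[50,0]]
[[4,17],[17,16],[27,0],[34,18],[36,14],[37,18],[46,0],[48,13],[50,0]]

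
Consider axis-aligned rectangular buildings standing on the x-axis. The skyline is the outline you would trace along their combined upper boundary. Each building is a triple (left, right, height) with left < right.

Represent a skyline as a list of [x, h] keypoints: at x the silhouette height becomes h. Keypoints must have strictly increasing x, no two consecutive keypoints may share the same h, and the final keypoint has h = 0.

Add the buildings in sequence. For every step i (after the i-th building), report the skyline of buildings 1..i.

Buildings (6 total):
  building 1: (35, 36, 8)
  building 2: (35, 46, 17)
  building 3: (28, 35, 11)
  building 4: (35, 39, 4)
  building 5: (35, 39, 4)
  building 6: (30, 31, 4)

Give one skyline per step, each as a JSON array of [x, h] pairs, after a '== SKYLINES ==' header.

== SKYLINES ==
[[35,8],[36,0]]
[[35,17],[46,0]]
[[28,11],[35,17],[46,0]]
[[28,11],[35,17],[46,0]]
[[28,11],[35,17],[46,0]]
[[28,11],[35,17],[46,0]]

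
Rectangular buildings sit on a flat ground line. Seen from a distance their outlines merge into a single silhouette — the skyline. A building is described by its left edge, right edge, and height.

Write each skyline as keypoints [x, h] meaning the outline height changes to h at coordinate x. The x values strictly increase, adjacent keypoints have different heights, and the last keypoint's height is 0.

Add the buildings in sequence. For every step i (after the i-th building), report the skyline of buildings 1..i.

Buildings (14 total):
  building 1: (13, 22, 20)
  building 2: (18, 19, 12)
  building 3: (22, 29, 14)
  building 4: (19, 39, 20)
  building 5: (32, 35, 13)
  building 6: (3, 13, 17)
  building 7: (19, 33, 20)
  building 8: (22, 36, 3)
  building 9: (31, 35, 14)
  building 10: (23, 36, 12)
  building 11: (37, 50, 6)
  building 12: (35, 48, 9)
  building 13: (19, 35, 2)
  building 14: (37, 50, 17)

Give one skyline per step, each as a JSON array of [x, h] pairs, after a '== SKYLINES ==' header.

== SKYLINES ==
[[13,20],[22,0]]
[[13,20],[22,0]]
[[13,20],[22,14],[29,0]]
[[13,20],[39,0]]
[[13,20],[39,0]]
[[3,17],[13,20],[39,0]]
[[3,17],[13,20],[39,0]]
[[3,17],[13,20],[39,0]]
[[3,17],[13,20],[39,0]]
[[3,17],[13,20],[39,0]]
[[3,17],[13,20],[39,6],[50,0]]
[[3,17],[13,20],[39,9],[48,6],[50,0]]
[[3,17],[13,20],[39,9],[48,6],[50,0]]
[[3,17],[13,20],[39,17],[50,0]]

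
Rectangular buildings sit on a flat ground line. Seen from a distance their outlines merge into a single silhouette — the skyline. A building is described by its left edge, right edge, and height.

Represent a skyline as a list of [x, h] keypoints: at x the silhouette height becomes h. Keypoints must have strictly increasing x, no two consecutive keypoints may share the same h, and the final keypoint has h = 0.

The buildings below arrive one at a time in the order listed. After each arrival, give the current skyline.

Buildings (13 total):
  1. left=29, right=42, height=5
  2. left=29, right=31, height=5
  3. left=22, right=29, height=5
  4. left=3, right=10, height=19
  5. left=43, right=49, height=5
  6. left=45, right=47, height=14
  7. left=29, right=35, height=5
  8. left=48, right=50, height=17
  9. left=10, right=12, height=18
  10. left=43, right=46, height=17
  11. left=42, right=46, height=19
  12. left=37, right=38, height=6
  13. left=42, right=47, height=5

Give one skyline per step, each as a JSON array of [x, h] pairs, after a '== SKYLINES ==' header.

== SKYLINES ==
[[29,5],[42,0]]
[[29,5],[42,0]]
[[22,5],[42,0]]
[[3,19],[10,0],[22,5],[42,0]]
[[3,19],[10,0],[22,5],[42,0],[43,5],[49,0]]
[[3,19],[10,0],[22,5],[42,0],[43,5],[45,14],[47,5],[49,0]]
[[3,19],[10,0],[22,5],[42,0],[43,5],[45,14],[47,5],[49,0]]
[[3,19],[10,0],[22,5],[42,0],[43,5],[45,14],[47,5],[48,17],[50,0]]
[[3,19],[10,18],[12,0],[22,5],[42,0],[43,5],[45,14],[47,5],[48,17],[50,0]]
[[3,19],[10,18],[12,0],[22,5],[42,0],[43,17],[46,14],[47,5],[48,17],[50,0]]
[[3,19],[10,18],[12,0],[22,5],[42,19],[46,14],[47,5],[48,17],[50,0]]
[[3,19],[10,18],[12,0],[22,5],[37,6],[38,5],[42,19],[46,14],[47,5],[48,17],[50,0]]
[[3,19],[10,18],[12,0],[22,5],[37,6],[38,5],[42,19],[46,14],[47,5],[48,17],[50,0]]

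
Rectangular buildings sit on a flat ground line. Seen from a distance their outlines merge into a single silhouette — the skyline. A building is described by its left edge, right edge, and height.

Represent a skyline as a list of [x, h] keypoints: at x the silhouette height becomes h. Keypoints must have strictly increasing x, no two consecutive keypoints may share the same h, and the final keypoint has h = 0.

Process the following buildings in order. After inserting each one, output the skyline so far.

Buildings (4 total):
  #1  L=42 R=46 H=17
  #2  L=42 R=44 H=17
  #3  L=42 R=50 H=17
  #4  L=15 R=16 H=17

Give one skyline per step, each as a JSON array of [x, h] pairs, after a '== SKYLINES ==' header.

== SKYLINES ==
[[42,17],[46,0]]
[[42,17],[46,0]]
[[42,17],[50,0]]
[[15,17],[16,0],[42,17],[50,0]]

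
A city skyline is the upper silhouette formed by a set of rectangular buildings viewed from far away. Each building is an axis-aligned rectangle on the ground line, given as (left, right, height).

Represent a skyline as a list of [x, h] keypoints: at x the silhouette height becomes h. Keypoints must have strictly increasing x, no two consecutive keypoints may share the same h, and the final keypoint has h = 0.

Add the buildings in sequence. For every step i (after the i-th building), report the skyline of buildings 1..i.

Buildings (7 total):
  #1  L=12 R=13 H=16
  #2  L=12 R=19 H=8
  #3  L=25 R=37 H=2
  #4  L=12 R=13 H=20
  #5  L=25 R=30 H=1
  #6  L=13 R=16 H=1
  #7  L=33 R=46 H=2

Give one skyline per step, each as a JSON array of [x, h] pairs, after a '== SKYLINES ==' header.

== SKYLINES ==
[[12,16],[13,0]]
[[12,16],[13,8],[19,0]]
[[12,16],[13,8],[19,0],[25,2],[37,0]]
[[12,20],[13,8],[19,0],[25,2],[37,0]]
[[12,20],[13,8],[19,0],[25,2],[37,0]]
[[12,20],[13,8],[19,0],[25,2],[37,0]]
[[12,20],[13,8],[19,0],[25,2],[46,0]]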